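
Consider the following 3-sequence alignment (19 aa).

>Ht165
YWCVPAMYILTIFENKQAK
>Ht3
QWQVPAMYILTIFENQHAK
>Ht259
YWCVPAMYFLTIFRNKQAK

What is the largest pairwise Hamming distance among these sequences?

Pairwise Hamming distances:
  Ht165 vs Ht3: 4
  Ht165 vs Ht259: 2
  Ht3 vs Ht259: 6
The largest is 6, between Ht3 and Ht259.

6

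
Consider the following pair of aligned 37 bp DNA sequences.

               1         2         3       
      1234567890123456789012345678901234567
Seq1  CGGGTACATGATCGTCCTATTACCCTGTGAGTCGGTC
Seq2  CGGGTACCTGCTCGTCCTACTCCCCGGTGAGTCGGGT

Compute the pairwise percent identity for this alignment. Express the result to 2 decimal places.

The sequences differ at positions 8 (A/C), 11 (A/C), 20 (T/C), 22 (A/C), 26 (T/G), 36 (T/G), 37 (C/T).
30 of the 37 sites match, so the percent identity is 30/37 × 100 = 81.08%.

81.08%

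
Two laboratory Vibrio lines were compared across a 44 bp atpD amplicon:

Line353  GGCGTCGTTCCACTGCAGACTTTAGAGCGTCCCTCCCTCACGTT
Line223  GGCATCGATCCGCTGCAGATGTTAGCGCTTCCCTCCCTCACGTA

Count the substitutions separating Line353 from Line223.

The sequences differ at positions 4 (G/A), 8 (T/A), 12 (A/G), 20 (C/T), 21 (T/G), 26 (A/C), 29 (G/T), 44 (T/A).
That gives 8 mismatches out of 44 aligned sites, so the Hamming distance is 8.

8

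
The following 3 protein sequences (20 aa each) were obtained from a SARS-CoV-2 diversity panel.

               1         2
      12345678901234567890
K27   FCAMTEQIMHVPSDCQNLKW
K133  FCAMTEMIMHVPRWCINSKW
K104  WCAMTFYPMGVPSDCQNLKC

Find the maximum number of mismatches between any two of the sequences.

Pairwise Hamming distances:
  K27 vs K133: 5
  K27 vs K104: 6
  K133 vs K104: 10
The largest is 10, between K133 and K104.

10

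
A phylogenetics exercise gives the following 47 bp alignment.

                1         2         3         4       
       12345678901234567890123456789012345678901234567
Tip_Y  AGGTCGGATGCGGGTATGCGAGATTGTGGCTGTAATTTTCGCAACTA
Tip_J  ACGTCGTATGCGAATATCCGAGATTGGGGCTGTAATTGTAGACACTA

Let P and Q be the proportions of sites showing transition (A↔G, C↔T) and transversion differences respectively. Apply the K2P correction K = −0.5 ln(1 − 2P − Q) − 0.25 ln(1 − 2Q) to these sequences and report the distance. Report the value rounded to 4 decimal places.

Mismatches occur at site 2 (G→C, transversion), site 7 (G→T, transversion), site 13 (G→A, transition), site 14 (G→A, transition), site 18 (G→C, transversion), site 27 (T→G, transversion), site 38 (T→G, transversion), site 40 (C→A, transversion), site 42 (C→A, transversion), site 43 (A→C, transversion).
Of the 10 differences, 2 transitions and 8 transversions over 47 sites: P = 2/47 = 0.042553, Q = 8/47 = 0.170213.
d = −0.5·ln(0.744681) − 0.25·ln(0.659574) = −0.5·(-0.294799) − 0.25·(-0.416161) = 0.2514.

0.2514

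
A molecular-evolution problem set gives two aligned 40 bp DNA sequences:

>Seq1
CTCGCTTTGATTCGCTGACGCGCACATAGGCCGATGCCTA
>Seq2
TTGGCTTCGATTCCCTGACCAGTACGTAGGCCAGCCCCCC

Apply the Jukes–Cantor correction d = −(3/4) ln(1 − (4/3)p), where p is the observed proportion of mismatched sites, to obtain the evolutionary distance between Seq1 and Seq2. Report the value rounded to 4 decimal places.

0.4715

The sequences differ at positions 1 (C/T), 3 (C/G), 8 (T/C), 14 (G/C), 20 (G/C), 21 (C/A), 23 (C/T), 26 (A/G), 33 (G/A), 34 (A/G), 35 (T/C), 36 (G/C), 39 (T/C), 40 (A/C).
p = 14/40 = 0.350000.
d = −0.75 · ln(1 − (4/3)·0.350000) = −0.75 · ln(0.533333) = −0.75 · (-0.628609) = 0.4715.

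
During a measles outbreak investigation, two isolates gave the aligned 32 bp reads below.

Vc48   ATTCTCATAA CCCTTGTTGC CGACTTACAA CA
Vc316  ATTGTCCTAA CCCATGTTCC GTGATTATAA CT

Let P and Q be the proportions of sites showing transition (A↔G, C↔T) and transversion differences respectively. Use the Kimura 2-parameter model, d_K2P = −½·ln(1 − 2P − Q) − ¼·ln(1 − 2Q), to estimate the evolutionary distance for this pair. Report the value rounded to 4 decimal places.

0.4083

The sequences differ at positions 4 (C/G, transversion), 7 (A/C, transversion), 14 (T/A, transversion), 19 (G/C, transversion), 21 (C/G, transversion), 22 (G/T, transversion), 23 (A/G, transition), 24 (C/A, transversion), 28 (C/T, transition), 32 (A/T, transversion).
Of the 10 differences, 2 transitions and 8 transversions over 32 sites: P = 2/32 = 0.062500, Q = 8/32 = 0.250000.
d = −0.5·ln(0.625000) − 0.25·ln(0.500000) = −0.5·(-0.470004) − 0.25·(-0.693147) = 0.4083.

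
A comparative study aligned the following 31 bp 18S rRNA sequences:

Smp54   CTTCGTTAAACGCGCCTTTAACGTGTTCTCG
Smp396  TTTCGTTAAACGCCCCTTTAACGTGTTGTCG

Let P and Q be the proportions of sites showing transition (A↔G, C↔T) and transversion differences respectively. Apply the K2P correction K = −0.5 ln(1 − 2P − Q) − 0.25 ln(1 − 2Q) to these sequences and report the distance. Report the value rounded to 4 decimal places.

The sequences differ at positions 1 (C/T, transition), 14 (G/C, transversion), 28 (C/G, transversion).
Of the 3 differences, 1 transition and 2 transversions over 31 sites: P = 1/31 = 0.032258, Q = 2/31 = 0.064516.
d = −0.5·ln(0.870968) − 0.25·ln(0.870968) = −0.5·(-0.138150) − 0.25·(-0.138150) = 0.1036.

0.1036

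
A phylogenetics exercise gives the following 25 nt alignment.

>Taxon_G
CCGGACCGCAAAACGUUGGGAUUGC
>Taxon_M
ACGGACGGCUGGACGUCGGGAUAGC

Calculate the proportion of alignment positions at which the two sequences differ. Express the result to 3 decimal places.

Mismatches occur at site 1 (C↔A), site 7 (C↔G), site 10 (A↔U), site 11 (A↔G), site 12 (A↔G), site 17 (U↔C), site 23 (U↔A).
There are 7 differences over 25 sites, so p = 7/25 = 0.280.

0.280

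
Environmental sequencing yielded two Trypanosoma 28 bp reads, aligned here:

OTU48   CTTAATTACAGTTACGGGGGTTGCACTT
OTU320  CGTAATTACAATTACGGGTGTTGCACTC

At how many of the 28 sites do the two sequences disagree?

4

The sequences differ at positions 2 (T/G), 11 (G/A), 19 (G/T), 28 (T/C).
That gives 4 mismatches out of 28 aligned sites, so the Hamming distance is 4.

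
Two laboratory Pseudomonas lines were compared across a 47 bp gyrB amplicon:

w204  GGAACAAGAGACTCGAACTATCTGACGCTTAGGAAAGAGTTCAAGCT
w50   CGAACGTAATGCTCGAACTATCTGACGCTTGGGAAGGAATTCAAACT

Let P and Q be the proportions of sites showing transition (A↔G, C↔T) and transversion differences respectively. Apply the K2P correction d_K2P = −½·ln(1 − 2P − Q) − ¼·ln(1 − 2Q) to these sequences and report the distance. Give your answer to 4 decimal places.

0.2586

Differing sites — 1:G/C (Tv); 6:A/G (Ti); 7:A/T (Tv); 8:G/A (Ti); 10:G/T (Tv); 11:A/G (Ti); 31:A/G (Ti); 36:A/G (Ti); 39:G/A (Ti); 45:G/A (Ti).
Of the 10 differences, 7 transitions and 3 transversions over 47 sites: P = 7/47 = 0.148936, Q = 3/47 = 0.063830.
d = −0.5·ln(0.638298) − 0.25·ln(0.872340) = −0.5·(-0.448950) − 0.25·(-0.136576) = 0.2586.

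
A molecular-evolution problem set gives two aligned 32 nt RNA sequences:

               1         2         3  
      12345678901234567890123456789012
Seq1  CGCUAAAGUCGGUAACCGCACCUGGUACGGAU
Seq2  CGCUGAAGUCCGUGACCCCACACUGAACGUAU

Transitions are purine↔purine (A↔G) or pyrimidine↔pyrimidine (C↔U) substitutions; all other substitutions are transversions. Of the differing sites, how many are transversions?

Mismatches occur at site 5 (A↔G, transition), site 11 (G↔C, transversion), site 14 (A↔G, transition), site 18 (G↔C, transversion), site 22 (C↔A, transversion), site 23 (U↔C, transition), site 24 (G↔U, transversion), site 26 (U↔A, transversion), site 30 (G↔U, transversion).
Of the 9 differences, 3 transitions and 6 transversions, so the answer is 6.

6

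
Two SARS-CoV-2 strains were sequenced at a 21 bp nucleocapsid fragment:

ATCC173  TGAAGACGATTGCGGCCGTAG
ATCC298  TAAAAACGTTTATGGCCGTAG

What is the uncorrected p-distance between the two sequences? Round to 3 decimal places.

0.238

Mismatches occur at site 2 (G↔A), site 5 (G↔A), site 9 (A↔T), site 12 (G↔A), site 13 (C↔T).
There are 5 differences over 21 sites, so p = 5/21 = 0.238.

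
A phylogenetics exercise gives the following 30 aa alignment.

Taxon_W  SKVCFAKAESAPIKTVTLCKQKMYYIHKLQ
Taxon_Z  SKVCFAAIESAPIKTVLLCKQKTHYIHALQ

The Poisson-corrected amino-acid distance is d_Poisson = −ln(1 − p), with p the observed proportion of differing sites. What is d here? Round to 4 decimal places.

0.2231

Mismatches occur at site 7 (K/A), site 8 (A/I), site 17 (T/L), site 23 (M/T), site 24 (Y/H), site 28 (K/A).
p = 6/30 = 0.200000.
d = −ln(1 − 0.200000) = −ln(0.800000) = 0.2231.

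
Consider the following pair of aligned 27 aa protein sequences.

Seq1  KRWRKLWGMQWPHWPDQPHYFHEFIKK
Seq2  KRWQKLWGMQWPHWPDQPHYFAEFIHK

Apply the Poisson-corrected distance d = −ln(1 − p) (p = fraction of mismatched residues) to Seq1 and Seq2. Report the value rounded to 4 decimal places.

0.1178

Mismatches occur at site 4 (R↔Q), site 22 (H↔A), site 26 (K↔H).
p = 3/27 = 0.111111.
d = −ln(1 − 0.111111) = −ln(0.888889) = 0.1178.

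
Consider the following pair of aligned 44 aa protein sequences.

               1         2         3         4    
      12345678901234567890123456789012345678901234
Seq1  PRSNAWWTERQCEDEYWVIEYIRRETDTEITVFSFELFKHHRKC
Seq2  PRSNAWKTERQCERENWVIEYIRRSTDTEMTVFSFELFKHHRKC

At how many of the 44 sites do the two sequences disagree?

5

Mismatches occur at site 7 (W/K), site 14 (D/R), site 16 (Y/N), site 25 (E/S), site 30 (I/M).
That gives 5 mismatches out of 44 aligned sites, so the Hamming distance is 5.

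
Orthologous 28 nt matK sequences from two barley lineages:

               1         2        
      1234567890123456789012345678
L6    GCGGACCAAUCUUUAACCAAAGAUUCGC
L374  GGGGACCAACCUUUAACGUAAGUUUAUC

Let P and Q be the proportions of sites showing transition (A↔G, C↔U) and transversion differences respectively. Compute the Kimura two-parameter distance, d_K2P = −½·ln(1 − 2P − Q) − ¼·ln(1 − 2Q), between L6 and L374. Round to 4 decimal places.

Mismatches occur at site 2 (C↔G, transversion), site 10 (U↔C, transition), site 18 (C↔G, transversion), site 19 (A↔U, transversion), site 23 (A↔U, transversion), site 26 (C↔A, transversion), site 27 (G↔U, transversion).
Of the 7 differences, 1 transition and 6 transversions over 28 sites: P = 1/28 = 0.035714, Q = 6/28 = 0.214286.
d = −0.5·ln(0.714286) − 0.25·ln(0.571428) = −0.5·(-0.336472) − 0.25·(-0.559617) = 0.3081.

0.3081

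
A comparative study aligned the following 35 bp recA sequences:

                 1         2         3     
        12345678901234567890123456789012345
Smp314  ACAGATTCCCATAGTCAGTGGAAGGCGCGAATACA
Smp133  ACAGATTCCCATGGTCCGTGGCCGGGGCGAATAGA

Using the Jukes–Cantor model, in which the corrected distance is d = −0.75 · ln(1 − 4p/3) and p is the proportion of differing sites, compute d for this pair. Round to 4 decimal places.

0.1946

The sequences differ at positions 13 (A/G), 17 (A/C), 22 (A/C), 23 (A/C), 26 (C/G), 34 (C/G).
p = 6/35 = 0.171429.
d = −0.75 · ln(1 − (4/3)·0.171429) = −0.75 · ln(0.771428) = −0.75 · (-0.259512) = 0.1946.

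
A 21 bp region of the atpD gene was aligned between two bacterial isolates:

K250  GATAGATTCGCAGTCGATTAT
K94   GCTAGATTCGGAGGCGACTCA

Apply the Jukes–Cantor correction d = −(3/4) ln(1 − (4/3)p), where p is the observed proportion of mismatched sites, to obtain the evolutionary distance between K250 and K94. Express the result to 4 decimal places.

Mismatches occur at site 2 (A↔C), site 11 (C↔G), site 14 (T↔G), site 18 (T↔C), site 20 (A↔C), site 21 (T↔A).
p = 6/21 = 0.285714.
d = −0.75 · ln(1 − (4/3)·0.285714) = −0.75 · ln(0.619048) = −0.75 · (-0.479572) = 0.3597.

0.3597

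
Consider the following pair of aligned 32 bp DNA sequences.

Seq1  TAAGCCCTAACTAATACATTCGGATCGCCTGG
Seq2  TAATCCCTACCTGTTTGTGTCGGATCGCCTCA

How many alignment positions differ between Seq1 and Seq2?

The sequences differ at positions 4 (G/T), 10 (A/C), 13 (A/G), 14 (A/T), 16 (A/T), 17 (C/G), 18 (A/T), 19 (T/G), 31 (G/C), 32 (G/A).
That gives 10 mismatches out of 32 aligned sites, so the Hamming distance is 10.

10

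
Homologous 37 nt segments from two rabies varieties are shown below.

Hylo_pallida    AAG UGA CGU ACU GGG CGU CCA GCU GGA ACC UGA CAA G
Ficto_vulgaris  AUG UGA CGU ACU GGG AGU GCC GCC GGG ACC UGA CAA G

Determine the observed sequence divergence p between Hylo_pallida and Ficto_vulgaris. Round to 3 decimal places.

0.162

The sequences differ at positions 2 (A/U), 16 (C/A), 19 (C/G), 21 (A/C), 24 (U/C), 27 (A/G).
There are 6 differences over 37 sites, so p = 6/37 = 0.162.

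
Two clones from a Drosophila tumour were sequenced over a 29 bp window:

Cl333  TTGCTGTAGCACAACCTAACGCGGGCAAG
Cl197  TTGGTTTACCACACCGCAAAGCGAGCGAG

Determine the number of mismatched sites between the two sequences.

Differing sites — 4:C/G; 6:G/T; 9:G/C; 14:A/C; 16:C/G; 17:T/C; 20:C/A; 24:G/A; 27:A/G.
That gives 9 mismatches out of 29 aligned sites, so the Hamming distance is 9.

9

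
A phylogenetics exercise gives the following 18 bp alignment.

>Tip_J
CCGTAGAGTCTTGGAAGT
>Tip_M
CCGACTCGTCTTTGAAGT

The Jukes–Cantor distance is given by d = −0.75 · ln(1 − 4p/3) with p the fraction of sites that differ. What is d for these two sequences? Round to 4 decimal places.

Differing sites — 4:T/A; 5:A/C; 6:G/T; 7:A/C; 13:G/T.
p = 5/18 = 0.277778.
d = −0.75 · ln(1 − (4/3)·0.277778) = −0.75 · ln(0.629629) = −0.75 · (-0.462625) = 0.3470.

0.3470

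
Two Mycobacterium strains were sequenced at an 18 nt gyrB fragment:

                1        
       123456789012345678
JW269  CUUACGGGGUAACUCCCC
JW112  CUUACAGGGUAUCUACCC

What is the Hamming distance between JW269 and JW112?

Differing sites — 6:G/A; 12:A/U; 15:C/A.
That gives 3 mismatches out of 18 aligned sites, so the Hamming distance is 3.

3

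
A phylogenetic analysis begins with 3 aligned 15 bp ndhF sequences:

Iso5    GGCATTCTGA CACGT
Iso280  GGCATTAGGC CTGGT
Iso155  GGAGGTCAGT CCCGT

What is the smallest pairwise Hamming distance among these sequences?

5

Pairwise Hamming distances:
  Iso5 vs Iso280: 5
  Iso5 vs Iso155: 6
  Iso280 vs Iso155: 8
The smallest is 5, between Iso5 and Iso280.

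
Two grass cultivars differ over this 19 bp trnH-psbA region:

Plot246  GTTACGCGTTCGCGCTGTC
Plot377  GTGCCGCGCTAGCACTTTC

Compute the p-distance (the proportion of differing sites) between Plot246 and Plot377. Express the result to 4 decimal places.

Mismatches occur at site 3 (T/G), site 4 (A/C), site 9 (T/C), site 11 (C/A), site 14 (G/A), site 17 (G/T).
There are 6 differences over 19 sites, so p = 6/19 = 0.3158.

0.3158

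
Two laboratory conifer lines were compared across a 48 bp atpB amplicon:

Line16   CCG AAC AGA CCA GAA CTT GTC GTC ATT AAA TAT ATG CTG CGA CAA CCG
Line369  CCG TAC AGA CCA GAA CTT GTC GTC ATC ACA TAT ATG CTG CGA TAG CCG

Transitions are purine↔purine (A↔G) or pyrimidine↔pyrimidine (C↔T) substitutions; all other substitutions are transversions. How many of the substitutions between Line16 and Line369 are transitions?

Differing sites — 4:A/T (Tv); 27:T/C (Ti); 29:A/C (Tv); 43:C/T (Ti); 45:A/G (Ti).
Of the 5 differences, 3 transitions and 2 transversions, so the answer is 3.

3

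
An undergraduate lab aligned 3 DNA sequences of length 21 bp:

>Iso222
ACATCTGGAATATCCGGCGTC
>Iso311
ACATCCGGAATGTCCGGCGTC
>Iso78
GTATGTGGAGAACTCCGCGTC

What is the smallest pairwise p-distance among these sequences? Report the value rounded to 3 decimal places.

Pairwise Hamming distances:
  Iso222 vs Iso311: 2
  Iso222 vs Iso78: 8
  Iso311 vs Iso78: 10
The smallest is 2 mismatches, between Iso222 and Iso311; p = 2/21 = 0.095.

0.095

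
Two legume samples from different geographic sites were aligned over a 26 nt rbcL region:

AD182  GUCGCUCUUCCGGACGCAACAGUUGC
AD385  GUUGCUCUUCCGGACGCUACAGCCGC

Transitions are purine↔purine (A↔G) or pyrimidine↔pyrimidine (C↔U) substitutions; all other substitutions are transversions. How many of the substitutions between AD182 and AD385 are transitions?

3

The sequences differ at positions 3 (C/U, transition), 18 (A/U, transversion), 23 (U/C, transition), 24 (U/C, transition).
Of the 4 differences, 3 transitions and 1 transversion, so the answer is 3.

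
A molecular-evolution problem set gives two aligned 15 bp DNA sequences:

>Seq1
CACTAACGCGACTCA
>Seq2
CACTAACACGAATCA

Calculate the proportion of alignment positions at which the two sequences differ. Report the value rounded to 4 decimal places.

The sequences differ at positions 8 (G/A), 12 (C/A).
There are 2 differences over 15 sites, so p = 2/15 = 0.1333.

0.1333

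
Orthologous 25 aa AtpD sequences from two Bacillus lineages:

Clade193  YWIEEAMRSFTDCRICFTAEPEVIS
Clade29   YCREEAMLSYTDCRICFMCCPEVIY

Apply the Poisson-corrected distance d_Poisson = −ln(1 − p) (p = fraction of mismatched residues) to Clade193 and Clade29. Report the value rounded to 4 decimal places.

The sequences differ at positions 2 (W/C), 3 (I/R), 8 (R/L), 10 (F/Y), 18 (T/M), 19 (A/C), 20 (E/C), 25 (S/Y).
p = 8/25 = 0.320000.
d = −ln(1 − 0.320000) = −ln(0.680000) = 0.3857.

0.3857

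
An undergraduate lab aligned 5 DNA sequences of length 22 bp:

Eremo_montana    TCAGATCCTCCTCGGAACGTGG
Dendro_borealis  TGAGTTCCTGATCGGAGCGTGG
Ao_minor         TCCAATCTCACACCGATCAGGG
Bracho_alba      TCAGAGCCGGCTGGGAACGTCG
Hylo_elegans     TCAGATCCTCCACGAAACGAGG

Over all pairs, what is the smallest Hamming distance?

Pairwise Hamming distances:
  Eremo_montana vs Dendro_borealis: 5
  Eremo_montana vs Ao_minor: 10
  Eremo_montana vs Bracho_alba: 5
  Eremo_montana vs Hylo_elegans: 3
  Dendro_borealis vs Ao_minor: 13
  Dendro_borealis vs Bracho_alba: 8
  Dendro_borealis vs Hylo_elegans: 8
  Ao_minor vs Bracho_alba: 13
  Ao_minor vs Hylo_elegans: 10
  Bracho_alba vs Hylo_elegans: 8
The smallest is 3, between Eremo_montana and Hylo_elegans.

3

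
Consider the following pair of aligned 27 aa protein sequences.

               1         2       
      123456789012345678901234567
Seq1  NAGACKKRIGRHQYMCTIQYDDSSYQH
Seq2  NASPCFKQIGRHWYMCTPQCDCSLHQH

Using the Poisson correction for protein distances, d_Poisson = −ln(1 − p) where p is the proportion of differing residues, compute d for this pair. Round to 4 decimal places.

0.4626

Mismatches occur at site 3 (G/S), site 4 (A/P), site 6 (K/F), site 8 (R/Q), site 13 (Q/W), site 18 (I/P), site 20 (Y/C), site 22 (D/C), site 24 (S/L), site 25 (Y/H).
p = 10/27 = 0.370370.
d = −ln(1 − 0.370370) = −ln(0.629630) = 0.4626.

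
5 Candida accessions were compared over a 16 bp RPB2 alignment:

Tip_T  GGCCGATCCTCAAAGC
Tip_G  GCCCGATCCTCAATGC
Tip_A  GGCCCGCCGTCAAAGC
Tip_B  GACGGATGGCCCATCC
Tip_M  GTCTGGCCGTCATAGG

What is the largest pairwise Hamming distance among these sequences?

Pairwise Hamming distances:
  Tip_T vs Tip_G: 2
  Tip_T vs Tip_A: 4
  Tip_T vs Tip_B: 8
  Tip_T vs Tip_M: 7
  Tip_G vs Tip_A: 6
  Tip_G vs Tip_B: 7
  Tip_G vs Tip_M: 8
  Tip_A vs Tip_B: 10
  Tip_A vs Tip_M: 5
  Tip_B vs Tip_M: 11
The largest is 11, between Tip_B and Tip_M.

11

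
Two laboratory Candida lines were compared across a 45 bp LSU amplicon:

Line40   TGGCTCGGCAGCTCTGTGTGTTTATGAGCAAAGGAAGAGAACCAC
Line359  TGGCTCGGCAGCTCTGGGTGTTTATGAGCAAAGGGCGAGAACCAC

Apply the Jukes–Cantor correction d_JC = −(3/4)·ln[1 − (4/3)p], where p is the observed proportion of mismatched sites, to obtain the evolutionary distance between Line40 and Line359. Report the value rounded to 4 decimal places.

0.0698

The sequences differ at positions 17 (T/G), 35 (A/G), 36 (A/C).
p = 3/45 = 0.066667.
d = −0.75 · ln(1 − (4/3)·0.066667) = −0.75 · ln(0.911111) = −0.75 · (-0.093091) = 0.0698.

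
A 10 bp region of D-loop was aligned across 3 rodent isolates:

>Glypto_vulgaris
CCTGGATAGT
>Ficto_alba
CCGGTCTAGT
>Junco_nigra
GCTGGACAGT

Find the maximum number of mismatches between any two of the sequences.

Pairwise Hamming distances:
  Glypto_vulgaris vs Ficto_alba: 3
  Glypto_vulgaris vs Junco_nigra: 2
  Ficto_alba vs Junco_nigra: 5
The largest is 5, between Ficto_alba and Junco_nigra.

5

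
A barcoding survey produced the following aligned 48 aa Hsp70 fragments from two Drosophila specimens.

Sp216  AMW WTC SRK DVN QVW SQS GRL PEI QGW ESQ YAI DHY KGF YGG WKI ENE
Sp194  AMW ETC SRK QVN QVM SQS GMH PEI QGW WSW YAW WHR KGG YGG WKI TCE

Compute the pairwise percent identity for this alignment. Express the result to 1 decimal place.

The sequences differ at positions 4 (W/E), 10 (D/Q), 15 (W/M), 20 (R/M), 21 (L/H), 28 (E/W), 30 (Q/W), 33 (I/W), 34 (D/W), 36 (Y/R), 39 (F/G), 46 (E/T), 47 (N/C).
35 of the 48 sites match, so the percent identity is 35/48 × 100 = 72.9%.

72.9%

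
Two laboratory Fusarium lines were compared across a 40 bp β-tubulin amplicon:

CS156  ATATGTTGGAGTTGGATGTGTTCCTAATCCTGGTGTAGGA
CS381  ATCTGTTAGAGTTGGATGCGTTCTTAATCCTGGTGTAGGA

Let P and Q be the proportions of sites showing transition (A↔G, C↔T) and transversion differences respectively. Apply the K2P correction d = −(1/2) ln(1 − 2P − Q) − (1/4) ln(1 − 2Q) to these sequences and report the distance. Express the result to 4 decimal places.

0.1090

The sequences differ at positions 3 (A/C, transversion), 8 (G/A, transition), 19 (T/C, transition), 24 (C/T, transition).
Of the 4 differences, 3 transitions and 1 transversion over 40 sites: P = 3/40 = 0.075000, Q = 1/40 = 0.025000.
d = −0.5·ln(0.825000) − 0.25·ln(0.950000) = −0.5·(-0.192372) − 0.25·(-0.051293) = 0.1090.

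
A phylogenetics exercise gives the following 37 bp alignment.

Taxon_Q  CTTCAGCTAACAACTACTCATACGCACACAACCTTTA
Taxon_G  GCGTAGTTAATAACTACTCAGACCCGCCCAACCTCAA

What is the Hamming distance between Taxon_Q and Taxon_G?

The sequences differ at positions 1 (C/G), 2 (T/C), 3 (T/G), 4 (C/T), 7 (C/T), 11 (C/T), 21 (T/G), 24 (G/C), 26 (A/G), 28 (A/C), 35 (T/C), 36 (T/A).
That gives 12 mismatches out of 37 aligned sites, so the Hamming distance is 12.

12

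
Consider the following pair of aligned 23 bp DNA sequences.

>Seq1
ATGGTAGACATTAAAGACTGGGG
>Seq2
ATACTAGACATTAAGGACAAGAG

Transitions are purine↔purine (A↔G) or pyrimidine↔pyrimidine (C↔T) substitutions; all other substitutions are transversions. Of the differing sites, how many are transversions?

Differing sites — 3:G/A (Ti); 4:G/C (Tv); 15:A/G (Ti); 19:T/A (Tv); 20:G/A (Ti); 22:G/A (Ti).
Of the 6 differences, 4 transitions and 2 transversions, so the answer is 2.

2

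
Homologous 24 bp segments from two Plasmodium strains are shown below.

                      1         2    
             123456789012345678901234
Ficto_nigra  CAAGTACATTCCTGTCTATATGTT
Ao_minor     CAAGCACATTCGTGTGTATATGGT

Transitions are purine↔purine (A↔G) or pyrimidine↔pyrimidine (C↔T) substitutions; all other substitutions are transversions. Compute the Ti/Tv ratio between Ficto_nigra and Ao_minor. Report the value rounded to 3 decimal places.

Mismatches occur at site 5 (T↔C, transition), site 12 (C↔G, transversion), site 16 (C↔G, transversion), site 23 (T↔G, transversion).
Of the 4 differences, 1 transition and 3 transversions, so Ti/Tv = 1/3 = 0.333.

0.333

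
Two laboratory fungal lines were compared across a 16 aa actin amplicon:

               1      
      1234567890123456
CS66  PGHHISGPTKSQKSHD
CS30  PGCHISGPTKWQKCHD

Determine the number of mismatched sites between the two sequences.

Differing sites — 3:H/C; 11:S/W; 14:S/C.
That gives 3 mismatches out of 16 aligned sites, so the Hamming distance is 3.

3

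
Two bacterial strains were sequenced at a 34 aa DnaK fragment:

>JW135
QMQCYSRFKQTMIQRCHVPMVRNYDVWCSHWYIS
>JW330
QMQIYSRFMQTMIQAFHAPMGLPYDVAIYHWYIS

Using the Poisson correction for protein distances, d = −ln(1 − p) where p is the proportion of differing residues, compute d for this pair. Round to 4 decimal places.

0.3909

Differing sites — 4:C/I; 9:K/M; 15:R/A; 16:C/F; 18:V/A; 21:V/G; 22:R/L; 23:N/P; 27:W/A; 28:C/I; 29:S/Y.
p = 11/34 = 0.323529.
d = −ln(1 − 0.323529) = −ln(0.676471) = 0.3909.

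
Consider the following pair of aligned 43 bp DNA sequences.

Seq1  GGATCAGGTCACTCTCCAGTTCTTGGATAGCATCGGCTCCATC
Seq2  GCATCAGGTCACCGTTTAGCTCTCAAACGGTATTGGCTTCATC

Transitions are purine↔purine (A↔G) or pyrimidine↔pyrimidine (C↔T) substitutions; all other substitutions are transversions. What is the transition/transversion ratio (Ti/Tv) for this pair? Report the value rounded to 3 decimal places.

6.000

The sequences differ at positions 2 (G/C, transversion), 13 (T/C, transition), 14 (C/G, transversion), 16 (C/T, transition), 17 (C/T, transition), 20 (T/C, transition), 24 (T/C, transition), 25 (G/A, transition), 26 (G/A, transition), 28 (T/C, transition), 29 (A/G, transition), 31 (C/T, transition), 34 (C/T, transition), 39 (C/T, transition).
Of the 14 differences, 12 transitions and 2 transversions, so Ti/Tv = 12/2 = 6.000.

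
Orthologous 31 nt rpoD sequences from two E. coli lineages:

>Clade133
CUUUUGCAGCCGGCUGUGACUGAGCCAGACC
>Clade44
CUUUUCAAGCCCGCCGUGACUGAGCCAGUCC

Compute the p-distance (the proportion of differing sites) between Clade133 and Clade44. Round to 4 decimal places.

0.1613

Mismatches occur at site 6 (G→C), site 7 (C→A), site 12 (G→C), site 15 (U→C), site 29 (A→U).
There are 5 differences over 31 sites, so p = 5/31 = 0.1613.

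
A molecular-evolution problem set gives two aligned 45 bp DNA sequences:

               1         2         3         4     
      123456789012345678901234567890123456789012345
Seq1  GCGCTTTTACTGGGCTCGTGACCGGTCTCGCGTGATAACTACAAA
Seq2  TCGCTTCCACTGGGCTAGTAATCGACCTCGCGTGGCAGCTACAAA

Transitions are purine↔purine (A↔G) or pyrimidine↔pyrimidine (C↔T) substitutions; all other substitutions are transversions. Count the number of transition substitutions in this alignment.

9

Differing sites — 1:G/T (Tv); 7:T/C (Ti); 8:T/C (Ti); 17:C/A (Tv); 20:G/A (Ti); 22:C/T (Ti); 25:G/A (Ti); 26:T/C (Ti); 35:A/G (Ti); 36:T/C (Ti); 38:A/G (Ti).
Of the 11 differences, 9 transitions and 2 transversions, so the answer is 9.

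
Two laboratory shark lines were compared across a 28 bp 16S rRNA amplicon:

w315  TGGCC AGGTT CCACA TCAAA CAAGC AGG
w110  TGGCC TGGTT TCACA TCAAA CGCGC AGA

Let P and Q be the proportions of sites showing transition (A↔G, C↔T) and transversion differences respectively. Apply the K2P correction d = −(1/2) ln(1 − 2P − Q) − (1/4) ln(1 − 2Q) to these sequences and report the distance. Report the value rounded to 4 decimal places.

Differing sites — 6:A/T (Tv); 11:C/T (Ti); 22:A/G (Ti); 23:A/C (Tv); 28:G/A (Ti).
Of the 5 differences, 3 transitions and 2 transversions over 28 sites: P = 3/28 = 0.107143, Q = 2/28 = 0.071429.
d = −0.5·ln(0.714285) − 0.25·ln(0.857142) = −0.5·(-0.336473) − 0.25·(-0.154152) = 0.2068.

0.2068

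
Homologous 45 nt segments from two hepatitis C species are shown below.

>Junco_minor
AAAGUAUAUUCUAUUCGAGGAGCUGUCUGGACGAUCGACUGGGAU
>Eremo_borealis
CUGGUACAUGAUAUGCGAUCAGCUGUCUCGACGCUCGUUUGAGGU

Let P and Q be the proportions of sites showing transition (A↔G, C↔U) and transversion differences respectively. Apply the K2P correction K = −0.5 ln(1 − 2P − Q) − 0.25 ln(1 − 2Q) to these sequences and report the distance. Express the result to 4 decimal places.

Mismatches occur at site 1 (A↔C, transversion), site 2 (A↔U, transversion), site 3 (A↔G, transition), site 7 (U↔C, transition), site 10 (U↔G, transversion), site 11 (C↔A, transversion), site 15 (U↔G, transversion), site 19 (G↔U, transversion), site 20 (G↔C, transversion), site 29 (G↔C, transversion), site 34 (A↔C, transversion), site 38 (A↔U, transversion), site 39 (C↔U, transition), site 42 (G↔A, transition), site 44 (A↔G, transition).
Of the 15 differences, 5 transitions and 10 transversions over 45 sites: P = 5/45 = 0.111111, Q = 10/45 = 0.222222.
d = −0.5·ln(0.555556) − 0.25·ln(0.555556) = −0.5·(-0.587786) − 0.25·(-0.587786) = 0.4408.

0.4408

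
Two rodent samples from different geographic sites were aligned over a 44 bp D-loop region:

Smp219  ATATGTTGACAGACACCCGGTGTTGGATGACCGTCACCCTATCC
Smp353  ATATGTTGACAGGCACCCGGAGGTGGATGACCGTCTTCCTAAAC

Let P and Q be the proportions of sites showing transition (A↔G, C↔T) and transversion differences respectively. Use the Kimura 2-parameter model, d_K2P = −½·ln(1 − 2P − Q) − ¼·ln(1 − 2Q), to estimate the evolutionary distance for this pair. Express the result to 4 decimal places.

Mismatches occur at site 13 (A/G, transition), site 21 (T/A, transversion), site 23 (T/G, transversion), site 36 (A/T, transversion), site 37 (C/T, transition), site 42 (T/A, transversion), site 43 (C/A, transversion).
Of the 7 differences, 2 transitions and 5 transversions over 44 sites: P = 2/44 = 0.045455, Q = 5/44 = 0.113636.
d = −0.5·ln(0.795454) − 0.25·ln(0.772728) = −0.5·(-0.228842) − 0.25·(-0.257828) = 0.1789.

0.1789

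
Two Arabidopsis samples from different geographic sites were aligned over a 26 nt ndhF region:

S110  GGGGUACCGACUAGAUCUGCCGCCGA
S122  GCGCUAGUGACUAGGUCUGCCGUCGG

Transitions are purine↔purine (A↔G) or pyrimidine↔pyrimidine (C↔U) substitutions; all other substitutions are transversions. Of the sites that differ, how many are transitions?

4

The sequences differ at positions 2 (G/C, transversion), 4 (G/C, transversion), 7 (C/G, transversion), 8 (C/U, transition), 15 (A/G, transition), 23 (C/U, transition), 26 (A/G, transition).
Of the 7 differences, 4 transitions and 3 transversions, so the answer is 4.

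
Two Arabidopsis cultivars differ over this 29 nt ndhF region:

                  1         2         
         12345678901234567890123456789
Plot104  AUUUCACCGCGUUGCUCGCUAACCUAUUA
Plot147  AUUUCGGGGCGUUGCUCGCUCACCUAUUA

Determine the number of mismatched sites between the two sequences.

Mismatches occur at site 6 (A/G), site 7 (C/G), site 8 (C/G), site 21 (A/C).
That gives 4 mismatches out of 29 aligned sites, so the Hamming distance is 4.

4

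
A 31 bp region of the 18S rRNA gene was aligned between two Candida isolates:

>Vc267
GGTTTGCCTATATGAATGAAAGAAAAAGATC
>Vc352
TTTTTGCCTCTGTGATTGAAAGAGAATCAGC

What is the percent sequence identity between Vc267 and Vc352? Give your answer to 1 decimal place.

Mismatches occur at site 1 (G↔T), site 2 (G↔T), site 10 (A↔C), site 12 (A↔G), site 16 (A↔T), site 24 (A↔G), site 27 (A↔T), site 28 (G↔C), site 30 (T↔G).
22 of the 31 sites match, so the percent identity is 22/31 × 100 = 71.0%.

71.0%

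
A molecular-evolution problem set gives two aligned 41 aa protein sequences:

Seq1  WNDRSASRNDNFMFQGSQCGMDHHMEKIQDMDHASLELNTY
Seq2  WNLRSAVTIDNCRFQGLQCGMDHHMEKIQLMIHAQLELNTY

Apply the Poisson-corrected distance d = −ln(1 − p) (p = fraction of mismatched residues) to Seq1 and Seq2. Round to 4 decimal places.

Mismatches occur at site 3 (D/L), site 7 (S/V), site 8 (R/T), site 9 (N/I), site 12 (F/C), site 13 (M/R), site 17 (S/L), site 30 (D/L), site 32 (D/I), site 35 (S/Q).
p = 10/41 = 0.243902.
d = −ln(1 − 0.243902) = −ln(0.756098) = 0.2796.

0.2796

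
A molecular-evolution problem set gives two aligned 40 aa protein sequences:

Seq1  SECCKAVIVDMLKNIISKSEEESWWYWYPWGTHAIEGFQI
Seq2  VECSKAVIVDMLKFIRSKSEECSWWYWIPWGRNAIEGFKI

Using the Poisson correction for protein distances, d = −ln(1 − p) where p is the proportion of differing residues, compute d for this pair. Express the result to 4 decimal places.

0.2549

Differing sites — 1:S/V; 4:C/S; 14:N/F; 16:I/R; 22:E/C; 28:Y/I; 32:T/R; 33:H/N; 39:Q/K.
p = 9/40 = 0.225000.
d = −ln(1 − 0.225000) = −ln(0.775000) = 0.2549.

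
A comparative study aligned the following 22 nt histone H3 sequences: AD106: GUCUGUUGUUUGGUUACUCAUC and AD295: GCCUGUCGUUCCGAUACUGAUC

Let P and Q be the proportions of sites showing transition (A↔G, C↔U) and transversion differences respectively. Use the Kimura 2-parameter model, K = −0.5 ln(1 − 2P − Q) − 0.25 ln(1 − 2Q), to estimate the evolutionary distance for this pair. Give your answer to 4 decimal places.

0.3427

The sequences differ at positions 2 (U/C, transition), 7 (U/C, transition), 11 (U/C, transition), 12 (G/C, transversion), 14 (U/A, transversion), 19 (C/G, transversion).
Of the 6 differences, 3 transitions and 3 transversions over 22 sites: P = 3/22 = 0.136364, Q = 3/22 = 0.136364.
d = −0.5·ln(0.590908) − 0.25·ln(0.727272) = −0.5·(-0.526095) − 0.25·(-0.318455) = 0.3427.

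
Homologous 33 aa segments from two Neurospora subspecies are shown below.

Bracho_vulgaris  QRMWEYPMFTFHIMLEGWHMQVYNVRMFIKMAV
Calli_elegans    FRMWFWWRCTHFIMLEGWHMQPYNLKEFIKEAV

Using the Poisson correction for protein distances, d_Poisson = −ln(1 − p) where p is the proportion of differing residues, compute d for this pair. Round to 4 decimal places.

Differing sites — 1:Q/F; 5:E/F; 6:Y/W; 7:P/W; 8:M/R; 9:F/C; 11:F/H; 12:H/F; 22:V/P; 25:V/L; 26:R/K; 27:M/E; 31:M/E.
p = 13/33 = 0.393939.
d = −ln(1 − 0.393939) = −ln(0.606061) = 0.5008.

0.5008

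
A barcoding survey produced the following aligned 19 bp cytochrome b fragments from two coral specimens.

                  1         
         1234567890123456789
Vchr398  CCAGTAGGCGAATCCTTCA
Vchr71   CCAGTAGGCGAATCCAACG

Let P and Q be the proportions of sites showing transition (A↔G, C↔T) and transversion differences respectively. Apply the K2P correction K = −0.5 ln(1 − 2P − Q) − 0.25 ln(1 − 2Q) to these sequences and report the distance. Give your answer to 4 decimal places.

The sequences differ at positions 16 (T/A, transversion), 17 (T/A, transversion), 19 (A/G, transition).
Of the 3 differences, 1 transition and 2 transversions over 19 sites: P = 1/19 = 0.052632, Q = 2/19 = 0.105263.
d = −0.5·ln(0.789473) − 0.25·ln(0.789474) = −0.5·(-0.236390) − 0.25·(-0.236388) = 0.1773.

0.1773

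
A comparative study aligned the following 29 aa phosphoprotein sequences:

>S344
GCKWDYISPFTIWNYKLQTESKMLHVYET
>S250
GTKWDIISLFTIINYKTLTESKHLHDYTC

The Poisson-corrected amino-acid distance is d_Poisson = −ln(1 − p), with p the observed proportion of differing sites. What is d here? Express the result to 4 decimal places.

0.4229

The sequences differ at positions 2 (C/T), 6 (Y/I), 9 (P/L), 13 (W/I), 17 (L/T), 18 (Q/L), 23 (M/H), 26 (V/D), 28 (E/T), 29 (T/C).
p = 10/29 = 0.344828.
d = −ln(1 − 0.344828) = −ln(0.655172) = 0.4229.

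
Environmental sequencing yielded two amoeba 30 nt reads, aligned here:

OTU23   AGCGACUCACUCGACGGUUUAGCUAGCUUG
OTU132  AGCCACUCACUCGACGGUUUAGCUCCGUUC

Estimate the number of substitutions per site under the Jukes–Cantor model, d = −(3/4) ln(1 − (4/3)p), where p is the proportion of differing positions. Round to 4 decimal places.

0.1885

The sequences differ at positions 4 (G/C), 25 (A/C), 26 (G/C), 27 (C/G), 30 (G/C).
p = 5/30 = 0.166667.
d = −0.75 · ln(1 − (4/3)·0.166667) = −0.75 · ln(0.777777) = −0.75 · (-0.251315) = 0.1885.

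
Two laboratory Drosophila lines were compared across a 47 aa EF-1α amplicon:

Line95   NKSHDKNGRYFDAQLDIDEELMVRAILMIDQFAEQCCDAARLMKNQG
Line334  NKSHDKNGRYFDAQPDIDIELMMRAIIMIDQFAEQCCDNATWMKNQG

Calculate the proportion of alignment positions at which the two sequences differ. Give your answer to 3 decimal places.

Differing sites — 15:L/P; 19:E/I; 23:V/M; 27:L/I; 39:A/N; 41:R/T; 42:L/W.
There are 7 differences over 47 sites, so p = 7/47 = 0.149.

0.149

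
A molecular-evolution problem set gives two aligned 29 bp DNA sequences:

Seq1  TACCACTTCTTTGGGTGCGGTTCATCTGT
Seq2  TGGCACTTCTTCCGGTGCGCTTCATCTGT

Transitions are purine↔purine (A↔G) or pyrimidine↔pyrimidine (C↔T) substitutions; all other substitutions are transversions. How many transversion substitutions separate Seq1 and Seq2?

3

The sequences differ at positions 2 (A/G, transition), 3 (C/G, transversion), 12 (T/C, transition), 13 (G/C, transversion), 20 (G/C, transversion).
Of the 5 differences, 2 transitions and 3 transversions, so the answer is 3.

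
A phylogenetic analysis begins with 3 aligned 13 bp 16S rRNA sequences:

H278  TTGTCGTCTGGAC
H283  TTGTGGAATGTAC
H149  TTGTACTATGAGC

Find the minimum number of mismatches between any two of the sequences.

Pairwise Hamming distances:
  H278 vs H283: 4
  H278 vs H149: 5
  H283 vs H149: 5
The smallest is 4, between H278 and H283.

4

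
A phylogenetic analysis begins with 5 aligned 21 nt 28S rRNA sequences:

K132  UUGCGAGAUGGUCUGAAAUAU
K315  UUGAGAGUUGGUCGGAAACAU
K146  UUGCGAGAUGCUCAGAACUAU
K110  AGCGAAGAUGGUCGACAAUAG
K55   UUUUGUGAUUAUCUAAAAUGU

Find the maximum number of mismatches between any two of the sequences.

Pairwise Hamming distances:
  K132 vs K315: 4
  K132 vs K146: 3
  K132 vs K110: 9
  K132 vs K55: 7
  K315 vs K146: 6
  K315 vs K110: 10
  K315 vs K55: 10
  K146 vs K110: 11
  K146 vs K55: 9
  K110 vs K55: 12
The largest is 12, between K110 and K55.

12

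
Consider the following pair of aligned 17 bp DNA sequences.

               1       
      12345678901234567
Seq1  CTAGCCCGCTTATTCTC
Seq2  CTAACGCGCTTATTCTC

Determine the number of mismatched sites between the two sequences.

Mismatches occur at site 4 (G→A), site 6 (C→G).
That gives 2 mismatches out of 17 aligned sites, so the Hamming distance is 2.

2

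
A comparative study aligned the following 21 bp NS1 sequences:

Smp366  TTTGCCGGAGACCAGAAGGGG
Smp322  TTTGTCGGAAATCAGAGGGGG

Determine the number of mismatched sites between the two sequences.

4

Mismatches occur at site 5 (C/T), site 10 (G/A), site 12 (C/T), site 17 (A/G).
That gives 4 mismatches out of 21 aligned sites, so the Hamming distance is 4.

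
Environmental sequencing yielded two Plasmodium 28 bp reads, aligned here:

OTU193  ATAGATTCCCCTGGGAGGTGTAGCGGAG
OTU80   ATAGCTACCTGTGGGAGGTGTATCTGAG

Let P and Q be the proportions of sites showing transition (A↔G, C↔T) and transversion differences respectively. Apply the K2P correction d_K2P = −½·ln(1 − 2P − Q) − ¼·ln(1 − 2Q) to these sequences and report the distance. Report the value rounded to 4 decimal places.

Differing sites — 5:A/C (Tv); 7:T/A (Tv); 10:C/T (Ti); 11:C/G (Tv); 23:G/T (Tv); 25:G/T (Tv).
Of the 6 differences, 1 transition and 5 transversions over 28 sites: P = 1/28 = 0.035714, Q = 5/28 = 0.178571.
d = −0.5·ln(0.750001) − 0.25·ln(0.642858) = −0.5·(-0.287681) − 0.25·(-0.441831) = 0.2543.

0.2543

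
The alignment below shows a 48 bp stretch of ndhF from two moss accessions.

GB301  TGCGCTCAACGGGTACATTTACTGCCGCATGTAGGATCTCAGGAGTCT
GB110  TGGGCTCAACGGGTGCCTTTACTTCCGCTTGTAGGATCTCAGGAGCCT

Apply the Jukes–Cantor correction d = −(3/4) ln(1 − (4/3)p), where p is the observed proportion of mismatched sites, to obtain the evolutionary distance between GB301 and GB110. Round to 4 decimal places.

Mismatches occur at site 3 (C→G), site 15 (A→G), site 17 (A→C), site 24 (G→T), site 29 (A→T), site 46 (T→C).
p = 6/48 = 0.125000.
d = −0.75 · ln(1 − (4/3)·0.125000) = −0.75 · ln(0.833333) = −0.75 · (-0.182322) = 0.1367.

0.1367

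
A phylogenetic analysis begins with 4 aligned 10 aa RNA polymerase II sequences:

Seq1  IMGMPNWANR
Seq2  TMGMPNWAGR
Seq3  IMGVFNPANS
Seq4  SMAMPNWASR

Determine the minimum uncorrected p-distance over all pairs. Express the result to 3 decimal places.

0.200

Pairwise Hamming distances:
  Seq1 vs Seq2: 2
  Seq1 vs Seq3: 4
  Seq1 vs Seq4: 3
  Seq2 vs Seq3: 6
  Seq2 vs Seq4: 3
  Seq3 vs Seq4: 7
The smallest is 2 mismatches, between Seq1 and Seq2; p = 2/10 = 0.200.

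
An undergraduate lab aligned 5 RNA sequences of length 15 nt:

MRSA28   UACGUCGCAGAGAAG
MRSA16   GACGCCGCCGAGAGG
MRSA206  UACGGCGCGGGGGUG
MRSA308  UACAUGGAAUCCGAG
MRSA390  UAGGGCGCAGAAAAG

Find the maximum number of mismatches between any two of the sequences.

Pairwise Hamming distances:
  MRSA28 vs MRSA16: 4
  MRSA28 vs MRSA206: 5
  MRSA28 vs MRSA308: 7
  MRSA28 vs MRSA390: 3
  MRSA16 vs MRSA206: 6
  MRSA16 vs MRSA308: 11
  MRSA16 vs MRSA390: 6
  MRSA206 vs MRSA308: 9
  MRSA206 vs MRSA390: 6
  MRSA308 vs MRSA390: 9
The largest is 11, between MRSA16 and MRSA308.

11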